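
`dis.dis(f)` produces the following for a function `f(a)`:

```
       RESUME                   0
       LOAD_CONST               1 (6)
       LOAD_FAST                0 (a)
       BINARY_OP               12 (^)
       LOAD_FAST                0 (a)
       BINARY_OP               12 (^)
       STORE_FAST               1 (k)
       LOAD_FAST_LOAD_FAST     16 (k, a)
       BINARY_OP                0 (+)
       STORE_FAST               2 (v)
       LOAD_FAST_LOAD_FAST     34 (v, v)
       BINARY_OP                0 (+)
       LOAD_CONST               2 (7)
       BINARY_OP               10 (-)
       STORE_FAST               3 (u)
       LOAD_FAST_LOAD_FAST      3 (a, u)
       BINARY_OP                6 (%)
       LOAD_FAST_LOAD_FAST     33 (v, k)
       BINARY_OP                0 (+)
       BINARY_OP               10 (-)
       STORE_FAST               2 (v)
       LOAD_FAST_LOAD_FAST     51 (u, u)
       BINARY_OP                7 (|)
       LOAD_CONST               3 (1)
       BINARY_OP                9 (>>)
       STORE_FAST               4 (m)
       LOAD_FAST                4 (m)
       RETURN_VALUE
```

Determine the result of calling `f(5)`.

LOAD_CONST → push 6. Stack: [6]
LOAD_FAST a → push 5. Stack: [6, 5]
BINARY_OP ^ → 6 ^ 5 = 3. Stack: [3]
LOAD_FAST a → push 5. Stack: [3, 5]
BINARY_OP ^ → 3 ^ 5 = 6. Stack: [6]
STORE_FAST k → k=6. Stack: []
LOAD_FAST_LOAD_FAST k,a → push 6,5. Stack: [6, 5]
BINARY_OP + → 6 + 5 = 11. Stack: [11]
STORE_FAST v → v=11. Stack: []
LOAD_FAST_LOAD_FAST v,v → push 11,11. Stack: [11, 11]
BINARY_OP + → 11 + 11 = 22. Stack: [22]
LOAD_CONST → push 7. Stack: [22, 7]
BINARY_OP - → 22 - 7 = 15. Stack: [15]
STORE_FAST u → u=15. Stack: []
LOAD_FAST_LOAD_FAST a,u → push 5,15. Stack: [5, 15]
BINARY_OP % → 5 % 15 = 5. Stack: [5]
LOAD_FAST_LOAD_FAST v,k → push 11,6. Stack: [5, 11, 6]
BINARY_OP + → 11 + 6 = 17. Stack: [5, 17]
BINARY_OP - → 5 - 17 = -12. Stack: [-12]
STORE_FAST v → v=-12. Stack: []
LOAD_FAST_LOAD_FAST u,u → push 15,15. Stack: [15, 15]
BINARY_OP | → 15 | 15 = 15. Stack: [15]
LOAD_CONST → push 1. Stack: [15, 1]
BINARY_OP >> → 15 >> 1 = 7. Stack: [7]
STORE_FAST m → m=7. Stack: []
LOAD_FAST m → push 7. Stack: [7]
RETURN_VALUE → return 7.

7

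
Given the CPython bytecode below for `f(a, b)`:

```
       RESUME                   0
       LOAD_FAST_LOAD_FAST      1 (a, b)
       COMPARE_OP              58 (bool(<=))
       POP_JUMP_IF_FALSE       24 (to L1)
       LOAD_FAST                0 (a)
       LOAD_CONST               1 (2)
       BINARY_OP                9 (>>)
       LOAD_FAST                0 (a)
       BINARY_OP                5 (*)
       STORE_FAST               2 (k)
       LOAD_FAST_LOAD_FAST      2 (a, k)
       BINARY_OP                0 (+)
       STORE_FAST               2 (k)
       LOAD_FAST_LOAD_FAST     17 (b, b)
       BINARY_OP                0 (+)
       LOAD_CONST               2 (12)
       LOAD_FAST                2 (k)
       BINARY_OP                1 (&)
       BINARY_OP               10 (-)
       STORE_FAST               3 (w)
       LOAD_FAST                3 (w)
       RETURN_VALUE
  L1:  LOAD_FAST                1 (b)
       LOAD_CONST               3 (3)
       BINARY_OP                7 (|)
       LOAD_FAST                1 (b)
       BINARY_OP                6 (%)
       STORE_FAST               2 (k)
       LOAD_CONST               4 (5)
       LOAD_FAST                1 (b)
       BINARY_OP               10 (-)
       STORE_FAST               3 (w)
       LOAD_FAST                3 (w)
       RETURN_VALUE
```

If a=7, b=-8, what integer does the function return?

LOAD_FAST_LOAD_FAST a,b → push 7,-8. Stack: [7, -8]
COMPARE_OP bool(<=) → 7 vs -8 = False. Stack: [False]
POP_JUMP_IF_FALSE → pop False; jump. Stack: []
LOAD_FAST b → push -8. Stack: [-8]
LOAD_CONST → push 3. Stack: [-8, 3]
BINARY_OP | → -8 | 3 = -5. Stack: [-5]
LOAD_FAST b → push -8. Stack: [-5, -8]
BINARY_OP % → -5 % -8 = -5. Stack: [-5]
STORE_FAST k → k=-5. Stack: []
LOAD_CONST → push 5. Stack: [5]
LOAD_FAST b → push -8. Stack: [5, -8]
BINARY_OP - → 5 - -8 = 13. Stack: [13]
STORE_FAST w → w=13. Stack: []
LOAD_FAST w → push 13. Stack: [13]
RETURN_VALUE → return 13.

13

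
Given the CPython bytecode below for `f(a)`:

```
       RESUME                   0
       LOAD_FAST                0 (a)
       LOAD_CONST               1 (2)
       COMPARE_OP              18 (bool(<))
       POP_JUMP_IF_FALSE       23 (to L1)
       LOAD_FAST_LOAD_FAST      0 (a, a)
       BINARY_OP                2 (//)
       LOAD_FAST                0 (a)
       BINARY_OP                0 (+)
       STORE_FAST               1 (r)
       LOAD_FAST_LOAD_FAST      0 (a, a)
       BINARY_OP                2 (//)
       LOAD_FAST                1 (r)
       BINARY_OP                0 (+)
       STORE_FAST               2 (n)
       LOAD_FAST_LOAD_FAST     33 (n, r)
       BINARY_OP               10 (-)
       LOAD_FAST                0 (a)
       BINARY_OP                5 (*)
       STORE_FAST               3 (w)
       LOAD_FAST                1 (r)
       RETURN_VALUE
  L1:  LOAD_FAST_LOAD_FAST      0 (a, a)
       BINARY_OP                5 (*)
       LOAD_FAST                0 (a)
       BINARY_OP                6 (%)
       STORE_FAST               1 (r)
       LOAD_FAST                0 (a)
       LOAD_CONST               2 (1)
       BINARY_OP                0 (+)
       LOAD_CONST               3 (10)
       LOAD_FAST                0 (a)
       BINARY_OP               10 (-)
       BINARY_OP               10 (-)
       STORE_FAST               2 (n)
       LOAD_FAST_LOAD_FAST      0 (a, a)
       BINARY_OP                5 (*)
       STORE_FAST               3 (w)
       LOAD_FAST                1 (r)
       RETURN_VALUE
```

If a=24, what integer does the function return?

0

LOAD_FAST a → push 24. Stack: [24]
LOAD_CONST → push 2. Stack: [24, 2]
COMPARE_OP bool(<) → 24 vs 2 = False. Stack: [False]
POP_JUMP_IF_FALSE → pop False; jump. Stack: []
LOAD_FAST_LOAD_FAST a,a → push 24,24. Stack: [24, 24]
BINARY_OP * → 24 * 24 = 576. Stack: [576]
LOAD_FAST a → push 24. Stack: [576, 24]
BINARY_OP % → 576 % 24 = 0. Stack: [0]
STORE_FAST r → r=0. Stack: []
LOAD_FAST a → push 24. Stack: [24]
LOAD_CONST → push 1. Stack: [24, 1]
BINARY_OP + → 24 + 1 = 25. Stack: [25]
LOAD_CONST → push 10. Stack: [25, 10]
LOAD_FAST a → push 24. Stack: [25, 10, 24]
BINARY_OP - → 10 - 24 = -14. Stack: [25, -14]
BINARY_OP - → 25 - -14 = 39. Stack: [39]
STORE_FAST n → n=39. Stack: []
LOAD_FAST_LOAD_FAST a,a → push 24,24. Stack: [24, 24]
BINARY_OP * → 24 * 24 = 576. Stack: [576]
STORE_FAST w → w=576. Stack: []
LOAD_FAST r → push 0. Stack: [0]
RETURN_VALUE → return 0.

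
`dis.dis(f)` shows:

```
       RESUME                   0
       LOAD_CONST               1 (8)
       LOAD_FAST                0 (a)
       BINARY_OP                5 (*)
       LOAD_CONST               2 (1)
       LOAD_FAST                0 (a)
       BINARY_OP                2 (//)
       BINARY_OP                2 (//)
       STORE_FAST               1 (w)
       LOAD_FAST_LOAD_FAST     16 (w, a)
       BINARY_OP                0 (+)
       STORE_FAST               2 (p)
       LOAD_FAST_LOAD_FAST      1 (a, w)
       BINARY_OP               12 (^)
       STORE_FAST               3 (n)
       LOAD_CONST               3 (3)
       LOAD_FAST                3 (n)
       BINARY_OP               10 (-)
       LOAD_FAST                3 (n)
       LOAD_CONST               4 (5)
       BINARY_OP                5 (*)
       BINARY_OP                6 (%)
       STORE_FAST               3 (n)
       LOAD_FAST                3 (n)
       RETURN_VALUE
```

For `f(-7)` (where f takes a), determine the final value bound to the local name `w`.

LOAD_CONST → push 8. Stack: [8]
LOAD_FAST a → push -7. Stack: [8, -7]
BINARY_OP * → 8 * -7 = -56. Stack: [-56]
LOAD_CONST → push 1. Stack: [-56, 1]
LOAD_FAST a → push -7. Stack: [-56, 1, -7]
BINARY_OP // → 1 // -7 = -1. Stack: [-56, -1]
BINARY_OP // → -56 // -1 = 56. Stack: [56]
STORE_FAST w → w=56. Stack: []
LOAD_FAST_LOAD_FAST w,a → push 56,-7. Stack: [56, -7]
BINARY_OP + → 56 + -7 = 49. Stack: [49]
STORE_FAST p → p=49. Stack: []
LOAD_FAST_LOAD_FAST a,w → push -7,56. Stack: [-7, 56]
BINARY_OP ^ → -7 ^ 56 = -63. Stack: [-63]
STORE_FAST n → n=-63. Stack: []
LOAD_CONST → push 3. Stack: [3]
LOAD_FAST n → push -63. Stack: [3, -63]
BINARY_OP - → 3 - -63 = 66. Stack: [66]
LOAD_FAST n → push -63. Stack: [66, -63]
LOAD_CONST → push 5. Stack: [66, -63, 5]
BINARY_OP * → -63 * 5 = -315. Stack: [66, -315]
BINARY_OP % → 66 % -315 = -249. Stack: [-249]
STORE_FAST n → n=-249. Stack: []
LOAD_FAST n → push -249. Stack: [-249]
RETURN_VALUE → return -249.

56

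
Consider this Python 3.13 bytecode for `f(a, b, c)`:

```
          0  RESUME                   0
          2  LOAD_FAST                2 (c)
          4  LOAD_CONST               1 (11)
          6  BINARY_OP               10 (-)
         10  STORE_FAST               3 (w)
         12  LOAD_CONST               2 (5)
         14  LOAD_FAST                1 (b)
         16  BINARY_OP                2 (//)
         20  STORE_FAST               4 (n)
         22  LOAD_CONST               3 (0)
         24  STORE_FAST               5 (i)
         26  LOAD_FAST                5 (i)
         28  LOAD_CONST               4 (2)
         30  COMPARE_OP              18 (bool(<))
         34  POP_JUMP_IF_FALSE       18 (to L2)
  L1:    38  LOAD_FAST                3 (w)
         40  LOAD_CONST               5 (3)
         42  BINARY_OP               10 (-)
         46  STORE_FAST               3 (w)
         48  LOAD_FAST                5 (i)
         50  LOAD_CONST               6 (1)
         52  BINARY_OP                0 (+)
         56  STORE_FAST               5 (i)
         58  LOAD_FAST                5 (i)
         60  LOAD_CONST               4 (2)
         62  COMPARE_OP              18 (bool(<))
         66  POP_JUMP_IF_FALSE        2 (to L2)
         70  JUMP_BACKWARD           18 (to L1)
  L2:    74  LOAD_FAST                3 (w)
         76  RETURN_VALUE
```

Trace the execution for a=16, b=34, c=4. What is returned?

-13

LOAD_FAST c → push 4. Stack: [4]
LOAD_CONST → push 11. Stack: [4, 11]
BINARY_OP - → 4 - 11 = -7. Stack: [-7]
STORE_FAST w → w=-7. Stack: []
LOAD_CONST → push 5. Stack: [5]
LOAD_FAST b → push 34. Stack: [5, 34]
BINARY_OP // → 5 // 34 = 0. Stack: [0]
STORE_FAST n → n=0. Stack: []
LOAD_CONST → push 0. Stack: [0]
STORE_FAST i → i=0. Stack: []
LOAD_FAST i → push 0. Stack: [0]
LOAD_CONST → push 2. Stack: [0, 2]
COMPARE_OP bool(<) → 0 vs 2 = True. Stack: [True]
POP_JUMP_IF_FALSE → pop True; no jump. Stack: []
LOAD_FAST w → push -7. Stack: [-7]
LOAD_CONST → push 3. Stack: [-7, 3]
BINARY_OP - → -7 - 3 = -10. Stack: [-10]
STORE_FAST w → w=-10. Stack: []
LOAD_FAST i → push 0. Stack: [0]
LOAD_CONST → push 1. Stack: [0, 1]
BINARY_OP + → 0 + 1 = 1. Stack: [1]
STORE_FAST i → i=1. Stack: []
LOAD_FAST i → push 1. Stack: [1]
LOAD_CONST → push 2. Stack: [1, 2]
COMPARE_OP bool(<) → 1 vs 2 = True. Stack: [True]
POP_JUMP_IF_FALSE → pop True; no jump. Stack: []
LOAD_FAST w → push -10. Stack: [-10]
LOAD_CONST → push 3. Stack: [-10, 3]
BINARY_OP - → -10 - 3 = -13. Stack: [-13]
STORE_FAST w → w=-13. Stack: []
LOAD_FAST i → push 1. Stack: [1]
LOAD_CONST → push 1. Stack: [1, 1]
BINARY_OP + → 1 + 1 = 2. Stack: [2]
STORE_FAST i → i=2. Stack: []
LOAD_FAST i → push 2. Stack: [2]
LOAD_CONST → push 2. Stack: [2, 2]
COMPARE_OP bool(<) → 2 vs 2 = False. Stack: [False]
POP_JUMP_IF_FALSE → pop False; jump. Stack: []
LOAD_FAST w → push -13. Stack: [-13]
RETURN_VALUE → return -13.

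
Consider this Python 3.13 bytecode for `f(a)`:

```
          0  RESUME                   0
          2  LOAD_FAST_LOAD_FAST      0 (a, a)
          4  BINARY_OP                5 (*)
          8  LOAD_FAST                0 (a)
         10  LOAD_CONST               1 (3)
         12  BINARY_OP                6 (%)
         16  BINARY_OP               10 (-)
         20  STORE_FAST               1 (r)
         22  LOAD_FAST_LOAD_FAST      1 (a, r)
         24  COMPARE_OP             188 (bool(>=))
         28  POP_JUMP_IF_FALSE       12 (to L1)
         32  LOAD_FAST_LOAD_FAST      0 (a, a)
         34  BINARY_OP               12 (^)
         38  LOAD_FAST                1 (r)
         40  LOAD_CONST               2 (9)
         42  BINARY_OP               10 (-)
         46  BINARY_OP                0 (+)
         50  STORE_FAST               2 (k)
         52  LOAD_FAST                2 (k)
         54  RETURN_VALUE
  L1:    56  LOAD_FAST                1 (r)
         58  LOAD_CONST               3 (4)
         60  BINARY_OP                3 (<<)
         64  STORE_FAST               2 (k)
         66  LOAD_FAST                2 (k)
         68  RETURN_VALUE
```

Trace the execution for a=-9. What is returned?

LOAD_FAST_LOAD_FAST a,a → push -9,-9. Stack: [-9, -9]
BINARY_OP * → -9 * -9 = 81. Stack: [81]
LOAD_FAST a → push -9. Stack: [81, -9]
LOAD_CONST → push 3. Stack: [81, -9, 3]
BINARY_OP % → -9 % 3 = 0. Stack: [81, 0]
BINARY_OP - → 81 - 0 = 81. Stack: [81]
STORE_FAST r → r=81. Stack: []
LOAD_FAST_LOAD_FAST a,r → push -9,81. Stack: [-9, 81]
COMPARE_OP bool(>=) → -9 vs 81 = False. Stack: [False]
POP_JUMP_IF_FALSE → pop False; jump. Stack: []
LOAD_FAST r → push 81. Stack: [81]
LOAD_CONST → push 4. Stack: [81, 4]
BINARY_OP << → 81 << 4 = 1296. Stack: [1296]
STORE_FAST k → k=1296. Stack: []
LOAD_FAST k → push 1296. Stack: [1296]
RETURN_VALUE → return 1296.

1296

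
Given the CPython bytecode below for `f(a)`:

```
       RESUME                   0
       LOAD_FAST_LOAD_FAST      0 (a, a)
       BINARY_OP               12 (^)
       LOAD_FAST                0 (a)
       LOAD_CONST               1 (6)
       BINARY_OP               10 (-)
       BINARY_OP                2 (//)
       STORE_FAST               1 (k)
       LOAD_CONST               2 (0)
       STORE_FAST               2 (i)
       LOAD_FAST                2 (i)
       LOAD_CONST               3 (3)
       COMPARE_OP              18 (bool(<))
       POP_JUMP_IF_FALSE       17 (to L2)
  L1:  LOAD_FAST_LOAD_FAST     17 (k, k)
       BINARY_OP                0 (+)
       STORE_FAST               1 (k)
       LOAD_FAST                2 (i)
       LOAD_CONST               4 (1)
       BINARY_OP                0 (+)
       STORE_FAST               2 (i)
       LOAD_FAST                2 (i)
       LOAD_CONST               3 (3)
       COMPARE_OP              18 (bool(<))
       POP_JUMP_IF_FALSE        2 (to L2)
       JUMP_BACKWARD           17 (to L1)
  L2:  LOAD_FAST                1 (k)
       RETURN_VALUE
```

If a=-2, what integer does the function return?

0

LOAD_FAST_LOAD_FAST a,a → push -2,-2. Stack: [-2, -2]
BINARY_OP ^ → -2 ^ -2 = 0. Stack: [0]
LOAD_FAST a → push -2. Stack: [0, -2]
LOAD_CONST → push 6. Stack: [0, -2, 6]
BINARY_OP - → -2 - 6 = -8. Stack: [0, -8]
BINARY_OP // → 0 // -8 = 0. Stack: [0]
STORE_FAST k → k=0. Stack: []
LOAD_CONST → push 0. Stack: [0]
STORE_FAST i → i=0. Stack: []
LOAD_FAST i → push 0. Stack: [0]
LOAD_CONST → push 3. Stack: [0, 3]
COMPARE_OP bool(<) → 0 vs 3 = True. Stack: [True]
POP_JUMP_IF_FALSE → pop True; no jump. Stack: []
LOAD_FAST_LOAD_FAST k,k → push 0,0. Stack: [0, 0]
BINARY_OP + → 0 + 0 = 0. Stack: [0]
STORE_FAST k → k=0. Stack: []
LOAD_FAST i → push 0. Stack: [0]
LOAD_CONST → push 1. Stack: [0, 1]
BINARY_OP + → 0 + 1 = 1. Stack: [1]
STORE_FAST i → i=1. Stack: []
LOAD_FAST i → push 1. Stack: [1]
LOAD_CONST → push 3. Stack: [1, 3]
COMPARE_OP bool(<) → 1 vs 3 = True. Stack: [True]
POP_JUMP_IF_FALSE → pop True; no jump. Stack: []
LOAD_FAST_LOAD_FAST k,k → push 0,0. Stack: [0, 0]
BINARY_OP + → 0 + 0 = 0. Stack: [0]
STORE_FAST k → k=0. Stack: []
LOAD_FAST i → push 1. Stack: [1]
LOAD_CONST → push 1. Stack: [1, 1]
BINARY_OP + → 1 + 1 = 2. Stack: [2]
STORE_FAST i → i=2. Stack: []
LOAD_FAST i → push 2. Stack: [2]
LOAD_CONST → push 3. Stack: [2, 3]
COMPARE_OP bool(<) → 2 vs 3 = True. Stack: [True]
POP_JUMP_IF_FALSE → pop True; no jump. Stack: []
LOAD_FAST_LOAD_FAST k,k → push 0,0. Stack: [0, 0]
BINARY_OP + → 0 + 0 = 0. Stack: [0]
STORE_FAST k → k=0. Stack: []
LOAD_FAST i → push 2. Stack: [2]
LOAD_CONST → push 1. Stack: [2, 1]
BINARY_OP + → 2 + 1 = 3. Stack: [3]
STORE_FAST i → i=3. Stack: []
LOAD_FAST i → push 3. Stack: [3]
LOAD_CONST → push 3. Stack: [3, 3]
COMPARE_OP bool(<) → 3 vs 3 = False. Stack: [False]
POP_JUMP_IF_FALSE → pop False; jump. Stack: []
LOAD_FAST k → push 0. Stack: [0]
RETURN_VALUE → return 0.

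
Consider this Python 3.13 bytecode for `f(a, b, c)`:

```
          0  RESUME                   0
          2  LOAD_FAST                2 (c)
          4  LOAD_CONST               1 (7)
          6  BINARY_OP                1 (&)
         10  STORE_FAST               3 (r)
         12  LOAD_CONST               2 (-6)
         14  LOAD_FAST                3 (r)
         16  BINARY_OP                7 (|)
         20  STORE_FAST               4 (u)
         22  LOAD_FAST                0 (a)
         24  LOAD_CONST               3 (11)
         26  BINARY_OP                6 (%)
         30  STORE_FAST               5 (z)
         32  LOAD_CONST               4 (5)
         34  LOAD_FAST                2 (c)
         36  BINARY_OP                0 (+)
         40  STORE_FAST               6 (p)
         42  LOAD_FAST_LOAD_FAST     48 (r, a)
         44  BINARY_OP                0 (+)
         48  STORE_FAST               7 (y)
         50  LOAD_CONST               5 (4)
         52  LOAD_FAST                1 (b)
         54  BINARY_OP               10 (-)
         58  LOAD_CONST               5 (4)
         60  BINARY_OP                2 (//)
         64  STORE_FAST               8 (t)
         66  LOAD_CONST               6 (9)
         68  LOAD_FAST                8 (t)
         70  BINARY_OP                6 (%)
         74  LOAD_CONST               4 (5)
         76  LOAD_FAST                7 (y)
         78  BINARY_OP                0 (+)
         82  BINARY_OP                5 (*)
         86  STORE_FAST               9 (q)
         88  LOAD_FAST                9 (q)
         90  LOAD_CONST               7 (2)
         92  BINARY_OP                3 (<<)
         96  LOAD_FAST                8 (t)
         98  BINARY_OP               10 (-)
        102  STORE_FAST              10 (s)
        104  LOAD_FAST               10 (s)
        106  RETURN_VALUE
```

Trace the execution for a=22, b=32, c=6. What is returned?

LOAD_FAST c → push 6. Stack: [6]
LOAD_CONST → push 7. Stack: [6, 7]
BINARY_OP & → 6 & 7 = 6. Stack: [6]
STORE_FAST r → r=6. Stack: []
LOAD_CONST → push -6. Stack: [-6]
LOAD_FAST r → push 6. Stack: [-6, 6]
BINARY_OP | → -6 | 6 = -2. Stack: [-2]
STORE_FAST u → u=-2. Stack: []
LOAD_FAST a → push 22. Stack: [22]
LOAD_CONST → push 11. Stack: [22, 11]
BINARY_OP % → 22 % 11 = 0. Stack: [0]
STORE_FAST z → z=0. Stack: []
LOAD_CONST → push 5. Stack: [5]
LOAD_FAST c → push 6. Stack: [5, 6]
BINARY_OP + → 5 + 6 = 11. Stack: [11]
STORE_FAST p → p=11. Stack: []
LOAD_FAST_LOAD_FAST r,a → push 6,22. Stack: [6, 22]
BINARY_OP + → 6 + 22 = 28. Stack: [28]
STORE_FAST y → y=28. Stack: []
LOAD_CONST → push 4. Stack: [4]
LOAD_FAST b → push 32. Stack: [4, 32]
BINARY_OP - → 4 - 32 = -28. Stack: [-28]
LOAD_CONST → push 4. Stack: [-28, 4]
BINARY_OP // → -28 // 4 = -7. Stack: [-7]
STORE_FAST t → t=-7. Stack: []
LOAD_CONST → push 9. Stack: [9]
LOAD_FAST t → push -7. Stack: [9, -7]
BINARY_OP % → 9 % -7 = -5. Stack: [-5]
LOAD_CONST → push 5. Stack: [-5, 5]
LOAD_FAST y → push 28. Stack: [-5, 5, 28]
BINARY_OP + → 5 + 28 = 33. Stack: [-5, 33]
BINARY_OP * → -5 * 33 = -165. Stack: [-165]
STORE_FAST q → q=-165. Stack: []
LOAD_FAST q → push -165. Stack: [-165]
LOAD_CONST → push 2. Stack: [-165, 2]
BINARY_OP << → -165 << 2 = -660. Stack: [-660]
LOAD_FAST t → push -7. Stack: [-660, -7]
BINARY_OP - → -660 - -7 = -653. Stack: [-653]
STORE_FAST s → s=-653. Stack: []
LOAD_FAST s → push -653. Stack: [-653]
RETURN_VALUE → return -653.

-653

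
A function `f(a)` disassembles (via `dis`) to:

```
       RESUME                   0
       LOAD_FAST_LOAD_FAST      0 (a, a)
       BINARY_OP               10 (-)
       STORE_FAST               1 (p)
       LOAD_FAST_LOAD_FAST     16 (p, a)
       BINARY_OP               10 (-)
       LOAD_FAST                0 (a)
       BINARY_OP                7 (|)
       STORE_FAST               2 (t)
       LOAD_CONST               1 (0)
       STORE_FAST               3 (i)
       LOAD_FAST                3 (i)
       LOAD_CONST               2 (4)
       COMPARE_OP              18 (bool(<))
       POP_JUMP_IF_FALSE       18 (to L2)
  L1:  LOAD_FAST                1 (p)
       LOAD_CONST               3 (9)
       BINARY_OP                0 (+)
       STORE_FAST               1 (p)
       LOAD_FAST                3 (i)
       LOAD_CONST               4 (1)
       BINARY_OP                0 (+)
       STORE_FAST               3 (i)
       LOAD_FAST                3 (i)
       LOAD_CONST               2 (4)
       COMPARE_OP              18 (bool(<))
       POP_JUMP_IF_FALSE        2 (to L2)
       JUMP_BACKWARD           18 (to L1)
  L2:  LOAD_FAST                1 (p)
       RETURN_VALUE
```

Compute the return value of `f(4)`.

36

LOAD_FAST_LOAD_FAST a,a → push 4,4. Stack: [4, 4]
BINARY_OP - → 4 - 4 = 0. Stack: [0]
STORE_FAST p → p=0. Stack: []
LOAD_FAST_LOAD_FAST p,a → push 0,4. Stack: [0, 4]
BINARY_OP - → 0 - 4 = -4. Stack: [-4]
LOAD_FAST a → push 4. Stack: [-4, 4]
BINARY_OP | → -4 | 4 = -4. Stack: [-4]
STORE_FAST t → t=-4. Stack: []
LOAD_CONST → push 0. Stack: [0]
STORE_FAST i → i=0. Stack: []
LOAD_FAST i → push 0. Stack: [0]
LOAD_CONST → push 4. Stack: [0, 4]
COMPARE_OP bool(<) → 0 vs 4 = True. Stack: [True]
POP_JUMP_IF_FALSE → pop True; no jump. Stack: []
LOAD_FAST p → push 0. Stack: [0]
LOAD_CONST → push 9. Stack: [0, 9]
BINARY_OP + → 0 + 9 = 9. Stack: [9]
STORE_FAST p → p=9. Stack: []
LOAD_FAST i → push 0. Stack: [0]
LOAD_CONST → push 1. Stack: [0, 1]
BINARY_OP + → 0 + 1 = 1. Stack: [1]
STORE_FAST i → i=1. Stack: []
LOAD_FAST i → push 1. Stack: [1]
LOAD_CONST → push 4. Stack: [1, 4]
COMPARE_OP bool(<) → 1 vs 4 = True. Stack: [True]
POP_JUMP_IF_FALSE → pop True; no jump. Stack: []
LOAD_FAST p → push 9. Stack: [9]
LOAD_CONST → push 9. Stack: [9, 9]
BINARY_OP + → 9 + 9 = 18. Stack: [18]
STORE_FAST p → p=18. Stack: []
LOAD_FAST i → push 1. Stack: [1]
LOAD_CONST → push 1. Stack: [1, 1]
BINARY_OP + → 1 + 1 = 2. Stack: [2]
STORE_FAST i → i=2. Stack: []
LOAD_FAST i → push 2. Stack: [2]
LOAD_CONST → push 4. Stack: [2, 4]
COMPARE_OP bool(<) → 2 vs 4 = True. Stack: [True]
POP_JUMP_IF_FALSE → pop True; no jump. Stack: []
LOAD_FAST p → push 18. Stack: [18]
LOAD_CONST → push 9. Stack: [18, 9]
BINARY_OP + → 18 + 9 = 27. Stack: [27]
STORE_FAST p → p=27. Stack: []
LOAD_FAST i → push 2. Stack: [2]
LOAD_CONST → push 1. Stack: [2, 1]
BINARY_OP + → 2 + 1 = 3. Stack: [3]
STORE_FAST i → i=3. Stack: []
LOAD_FAST i → push 3. Stack: [3]
LOAD_CONST → push 4. Stack: [3, 4]
COMPARE_OP bool(<) → 3 vs 4 = True. Stack: [True]
POP_JUMP_IF_FALSE → pop True; no jump. Stack: []
LOAD_FAST p → push 27. Stack: [27]
LOAD_CONST → push 9. Stack: [27, 9]
BINARY_OP + → 27 + 9 = 36. Stack: [36]
STORE_FAST p → p=36. Stack: []
LOAD_FAST i → push 3. Stack: [3]
LOAD_CONST → push 1. Stack: [3, 1]
BINARY_OP + → 3 + 1 = 4. Stack: [4]
STORE_FAST i → i=4. Stack: []
LOAD_FAST i → push 4. Stack: [4]
LOAD_CONST → push 4. Stack: [4, 4]
COMPARE_OP bool(<) → 4 vs 4 = False. Stack: [False]
POP_JUMP_IF_FALSE → pop False; jump. Stack: []
LOAD_FAST p → push 36. Stack: [36]
RETURN_VALUE → return 36.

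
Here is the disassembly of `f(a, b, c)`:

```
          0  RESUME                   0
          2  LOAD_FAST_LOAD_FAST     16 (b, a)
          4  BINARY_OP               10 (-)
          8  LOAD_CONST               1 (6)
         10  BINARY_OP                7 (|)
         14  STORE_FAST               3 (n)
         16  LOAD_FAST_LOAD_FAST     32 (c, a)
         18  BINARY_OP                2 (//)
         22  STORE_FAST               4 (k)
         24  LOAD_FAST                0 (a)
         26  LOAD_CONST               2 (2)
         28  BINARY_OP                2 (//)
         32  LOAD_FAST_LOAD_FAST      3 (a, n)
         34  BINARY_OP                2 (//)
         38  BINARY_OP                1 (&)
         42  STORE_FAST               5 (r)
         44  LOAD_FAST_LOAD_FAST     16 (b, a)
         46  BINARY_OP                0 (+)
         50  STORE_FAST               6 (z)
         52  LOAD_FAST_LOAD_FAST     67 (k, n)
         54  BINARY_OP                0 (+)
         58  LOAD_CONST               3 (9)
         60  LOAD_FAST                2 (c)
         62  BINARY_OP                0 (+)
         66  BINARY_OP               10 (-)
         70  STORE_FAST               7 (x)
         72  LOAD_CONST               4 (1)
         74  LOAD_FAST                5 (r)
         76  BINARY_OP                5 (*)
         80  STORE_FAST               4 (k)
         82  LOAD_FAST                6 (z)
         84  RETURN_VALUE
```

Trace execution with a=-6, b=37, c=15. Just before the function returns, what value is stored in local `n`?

LOAD_FAST_LOAD_FAST b,a → push 37,-6. Stack: [37, -6]
BINARY_OP - → 37 - -6 = 43. Stack: [43]
LOAD_CONST → push 6. Stack: [43, 6]
BINARY_OP | → 43 | 6 = 47. Stack: [47]
STORE_FAST n → n=47. Stack: []
LOAD_FAST_LOAD_FAST c,a → push 15,-6. Stack: [15, -6]
BINARY_OP // → 15 // -6 = -3. Stack: [-3]
STORE_FAST k → k=-3. Stack: []
LOAD_FAST a → push -6. Stack: [-6]
LOAD_CONST → push 2. Stack: [-6, 2]
BINARY_OP // → -6 // 2 = -3. Stack: [-3]
LOAD_FAST_LOAD_FAST a,n → push -6,47. Stack: [-3, -6, 47]
BINARY_OP // → -6 // 47 = -1. Stack: [-3, -1]
BINARY_OP & → -3 & -1 = -3. Stack: [-3]
STORE_FAST r → r=-3. Stack: []
LOAD_FAST_LOAD_FAST b,a → push 37,-6. Stack: [37, -6]
BINARY_OP + → 37 + -6 = 31. Stack: [31]
STORE_FAST z → z=31. Stack: []
LOAD_FAST_LOAD_FAST k,n → push -3,47. Stack: [-3, 47]
BINARY_OP + → -3 + 47 = 44. Stack: [44]
LOAD_CONST → push 9. Stack: [44, 9]
LOAD_FAST c → push 15. Stack: [44, 9, 15]
BINARY_OP + → 9 + 15 = 24. Stack: [44, 24]
BINARY_OP - → 44 - 24 = 20. Stack: [20]
STORE_FAST x → x=20. Stack: []
LOAD_CONST → push 1. Stack: [1]
LOAD_FAST r → push -3. Stack: [1, -3]
BINARY_OP * → 1 * -3 = -3. Stack: [-3]
STORE_FAST k → k=-3. Stack: []
LOAD_FAST z → push 31. Stack: [31]
RETURN_VALUE → return 31.

47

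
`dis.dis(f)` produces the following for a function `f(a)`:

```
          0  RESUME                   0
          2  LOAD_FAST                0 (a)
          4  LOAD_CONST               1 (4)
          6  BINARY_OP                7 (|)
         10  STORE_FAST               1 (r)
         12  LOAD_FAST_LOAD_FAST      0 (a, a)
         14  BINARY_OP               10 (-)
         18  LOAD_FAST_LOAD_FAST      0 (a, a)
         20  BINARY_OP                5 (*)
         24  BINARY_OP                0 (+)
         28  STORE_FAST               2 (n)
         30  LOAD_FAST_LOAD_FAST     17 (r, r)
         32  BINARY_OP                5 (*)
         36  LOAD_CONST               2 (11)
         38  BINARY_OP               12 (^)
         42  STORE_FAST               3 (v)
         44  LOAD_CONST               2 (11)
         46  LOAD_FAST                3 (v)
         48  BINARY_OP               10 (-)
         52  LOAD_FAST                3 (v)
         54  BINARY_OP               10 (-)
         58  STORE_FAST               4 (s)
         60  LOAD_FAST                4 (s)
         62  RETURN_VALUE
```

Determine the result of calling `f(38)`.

LOAD_FAST a → push 38. Stack: [38]
LOAD_CONST → push 4. Stack: [38, 4]
BINARY_OP | → 38 | 4 = 38. Stack: [38]
STORE_FAST r → r=38. Stack: []
LOAD_FAST_LOAD_FAST a,a → push 38,38. Stack: [38, 38]
BINARY_OP - → 38 - 38 = 0. Stack: [0]
LOAD_FAST_LOAD_FAST a,a → push 38,38. Stack: [0, 38, 38]
BINARY_OP * → 38 * 38 = 1444. Stack: [0, 1444]
BINARY_OP + → 0 + 1444 = 1444. Stack: [1444]
STORE_FAST n → n=1444. Stack: []
LOAD_FAST_LOAD_FAST r,r → push 38,38. Stack: [38, 38]
BINARY_OP * → 38 * 38 = 1444. Stack: [1444]
LOAD_CONST → push 11. Stack: [1444, 11]
BINARY_OP ^ → 1444 ^ 11 = 1455. Stack: [1455]
STORE_FAST v → v=1455. Stack: []
LOAD_CONST → push 11. Stack: [11]
LOAD_FAST v → push 1455. Stack: [11, 1455]
BINARY_OP - → 11 - 1455 = -1444. Stack: [-1444]
LOAD_FAST v → push 1455. Stack: [-1444, 1455]
BINARY_OP - → -1444 - 1455 = -2899. Stack: [-2899]
STORE_FAST s → s=-2899. Stack: []
LOAD_FAST s → push -2899. Stack: [-2899]
RETURN_VALUE → return -2899.

-2899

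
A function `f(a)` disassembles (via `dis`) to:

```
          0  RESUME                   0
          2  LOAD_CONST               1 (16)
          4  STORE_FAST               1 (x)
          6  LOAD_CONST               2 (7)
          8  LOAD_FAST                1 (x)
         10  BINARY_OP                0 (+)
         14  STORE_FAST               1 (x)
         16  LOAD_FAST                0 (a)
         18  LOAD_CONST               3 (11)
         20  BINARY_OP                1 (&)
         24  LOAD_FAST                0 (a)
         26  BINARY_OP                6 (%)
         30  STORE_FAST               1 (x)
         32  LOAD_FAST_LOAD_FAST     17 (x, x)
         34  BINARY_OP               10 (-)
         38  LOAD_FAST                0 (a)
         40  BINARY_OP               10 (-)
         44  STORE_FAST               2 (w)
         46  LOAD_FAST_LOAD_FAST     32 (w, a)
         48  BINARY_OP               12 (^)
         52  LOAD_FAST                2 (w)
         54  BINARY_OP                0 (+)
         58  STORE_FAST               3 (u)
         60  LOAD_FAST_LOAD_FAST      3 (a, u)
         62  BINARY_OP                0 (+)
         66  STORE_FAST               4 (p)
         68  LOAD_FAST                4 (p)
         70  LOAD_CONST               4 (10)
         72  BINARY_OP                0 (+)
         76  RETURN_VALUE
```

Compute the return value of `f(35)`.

LOAD_CONST → push 16. Stack: [16]
STORE_FAST x → x=16. Stack: []
LOAD_CONST → push 7. Stack: [7]
LOAD_FAST x → push 16. Stack: [7, 16]
BINARY_OP + → 7 + 16 = 23. Stack: [23]
STORE_FAST x → x=23. Stack: []
LOAD_FAST a → push 35. Stack: [35]
LOAD_CONST → push 11. Stack: [35, 11]
BINARY_OP & → 35 & 11 = 3. Stack: [3]
LOAD_FAST a → push 35. Stack: [3, 35]
BINARY_OP % → 3 % 35 = 3. Stack: [3]
STORE_FAST x → x=3. Stack: []
LOAD_FAST_LOAD_FAST x,x → push 3,3. Stack: [3, 3]
BINARY_OP - → 3 - 3 = 0. Stack: [0]
LOAD_FAST a → push 35. Stack: [0, 35]
BINARY_OP - → 0 - 35 = -35. Stack: [-35]
STORE_FAST w → w=-35. Stack: []
LOAD_FAST_LOAD_FAST w,a → push -35,35. Stack: [-35, 35]
BINARY_OP ^ → -35 ^ 35 = -2. Stack: [-2]
LOAD_FAST w → push -35. Stack: [-2, -35]
BINARY_OP + → -2 + -35 = -37. Stack: [-37]
STORE_FAST u → u=-37. Stack: []
LOAD_FAST_LOAD_FAST a,u → push 35,-37. Stack: [35, -37]
BINARY_OP + → 35 + -37 = -2. Stack: [-2]
STORE_FAST p → p=-2. Stack: []
LOAD_FAST p → push -2. Stack: [-2]
LOAD_CONST → push 10. Stack: [-2, 10]
BINARY_OP + → -2 + 10 = 8. Stack: [8]
RETURN_VALUE → return 8.

8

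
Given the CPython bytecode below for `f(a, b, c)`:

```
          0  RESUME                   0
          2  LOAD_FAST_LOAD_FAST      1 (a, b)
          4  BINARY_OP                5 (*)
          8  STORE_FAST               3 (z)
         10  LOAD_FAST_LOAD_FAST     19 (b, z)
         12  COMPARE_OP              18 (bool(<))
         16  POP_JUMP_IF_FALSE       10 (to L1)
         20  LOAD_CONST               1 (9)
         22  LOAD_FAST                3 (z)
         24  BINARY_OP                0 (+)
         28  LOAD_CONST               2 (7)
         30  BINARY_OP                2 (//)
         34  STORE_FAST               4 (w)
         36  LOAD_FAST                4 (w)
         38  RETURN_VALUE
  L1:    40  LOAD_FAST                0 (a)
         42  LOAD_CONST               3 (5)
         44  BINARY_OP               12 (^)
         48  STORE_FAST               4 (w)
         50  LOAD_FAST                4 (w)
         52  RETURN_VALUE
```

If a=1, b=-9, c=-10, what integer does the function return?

4

LOAD_FAST_LOAD_FAST a,b → push 1,-9. Stack: [1, -9]
BINARY_OP * → 1 * -9 = -9. Stack: [-9]
STORE_FAST z → z=-9. Stack: []
LOAD_FAST_LOAD_FAST b,z → push -9,-9. Stack: [-9, -9]
COMPARE_OP bool(<) → -9 vs -9 = False. Stack: [False]
POP_JUMP_IF_FALSE → pop False; jump. Stack: []
LOAD_FAST a → push 1. Stack: [1]
LOAD_CONST → push 5. Stack: [1, 5]
BINARY_OP ^ → 1 ^ 5 = 4. Stack: [4]
STORE_FAST w → w=4. Stack: []
LOAD_FAST w → push 4. Stack: [4]
RETURN_VALUE → return 4.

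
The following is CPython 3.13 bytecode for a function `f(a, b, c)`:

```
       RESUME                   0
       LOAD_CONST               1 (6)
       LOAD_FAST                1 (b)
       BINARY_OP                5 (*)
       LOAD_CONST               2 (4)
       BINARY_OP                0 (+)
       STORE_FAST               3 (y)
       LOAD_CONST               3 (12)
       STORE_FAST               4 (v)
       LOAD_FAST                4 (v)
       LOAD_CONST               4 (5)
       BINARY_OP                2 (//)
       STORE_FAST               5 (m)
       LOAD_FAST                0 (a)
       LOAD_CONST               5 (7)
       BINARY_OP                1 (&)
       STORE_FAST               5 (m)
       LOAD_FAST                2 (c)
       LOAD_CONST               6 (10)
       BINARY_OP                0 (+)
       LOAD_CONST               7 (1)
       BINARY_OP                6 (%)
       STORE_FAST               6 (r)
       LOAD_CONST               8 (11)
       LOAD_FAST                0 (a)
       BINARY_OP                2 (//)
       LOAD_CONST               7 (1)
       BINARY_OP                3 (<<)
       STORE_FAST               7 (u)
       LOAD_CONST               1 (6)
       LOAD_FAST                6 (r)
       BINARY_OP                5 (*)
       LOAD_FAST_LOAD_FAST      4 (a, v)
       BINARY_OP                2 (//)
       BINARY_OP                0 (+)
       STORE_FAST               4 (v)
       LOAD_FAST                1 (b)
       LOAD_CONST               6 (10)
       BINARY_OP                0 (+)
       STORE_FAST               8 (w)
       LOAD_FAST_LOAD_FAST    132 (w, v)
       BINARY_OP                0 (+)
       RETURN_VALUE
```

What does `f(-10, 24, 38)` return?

LOAD_CONST → push 6. Stack: [6]
LOAD_FAST b → push 24. Stack: [6, 24]
BINARY_OP * → 6 * 24 = 144. Stack: [144]
LOAD_CONST → push 4. Stack: [144, 4]
BINARY_OP + → 144 + 4 = 148. Stack: [148]
STORE_FAST y → y=148. Stack: []
LOAD_CONST → push 12. Stack: [12]
STORE_FAST v → v=12. Stack: []
LOAD_FAST v → push 12. Stack: [12]
LOAD_CONST → push 5. Stack: [12, 5]
BINARY_OP // → 12 // 5 = 2. Stack: [2]
STORE_FAST m → m=2. Stack: []
LOAD_FAST a → push -10. Stack: [-10]
LOAD_CONST → push 7. Stack: [-10, 7]
BINARY_OP & → -10 & 7 = 6. Stack: [6]
STORE_FAST m → m=6. Stack: []
LOAD_FAST c → push 38. Stack: [38]
LOAD_CONST → push 10. Stack: [38, 10]
BINARY_OP + → 38 + 10 = 48. Stack: [48]
LOAD_CONST → push 1. Stack: [48, 1]
BINARY_OP % → 48 % 1 = 0. Stack: [0]
STORE_FAST r → r=0. Stack: []
LOAD_CONST → push 11. Stack: [11]
LOAD_FAST a → push -10. Stack: [11, -10]
BINARY_OP // → 11 // -10 = -2. Stack: [-2]
LOAD_CONST → push 1. Stack: [-2, 1]
BINARY_OP << → -2 << 1 = -4. Stack: [-4]
STORE_FAST u → u=-4. Stack: []
LOAD_CONST → push 6. Stack: [6]
LOAD_FAST r → push 0. Stack: [6, 0]
BINARY_OP * → 6 * 0 = 0. Stack: [0]
LOAD_FAST_LOAD_FAST a,v → push -10,12. Stack: [0, -10, 12]
BINARY_OP // → -10 // 12 = -1. Stack: [0, -1]
BINARY_OP + → 0 + -1 = -1. Stack: [-1]
STORE_FAST v → v=-1. Stack: []
LOAD_FAST b → push 24. Stack: [24]
LOAD_CONST → push 10. Stack: [24, 10]
BINARY_OP + → 24 + 10 = 34. Stack: [34]
STORE_FAST w → w=34. Stack: []
LOAD_FAST_LOAD_FAST w,v → push 34,-1. Stack: [34, -1]
BINARY_OP + → 34 + -1 = 33. Stack: [33]
RETURN_VALUE → return 33.

33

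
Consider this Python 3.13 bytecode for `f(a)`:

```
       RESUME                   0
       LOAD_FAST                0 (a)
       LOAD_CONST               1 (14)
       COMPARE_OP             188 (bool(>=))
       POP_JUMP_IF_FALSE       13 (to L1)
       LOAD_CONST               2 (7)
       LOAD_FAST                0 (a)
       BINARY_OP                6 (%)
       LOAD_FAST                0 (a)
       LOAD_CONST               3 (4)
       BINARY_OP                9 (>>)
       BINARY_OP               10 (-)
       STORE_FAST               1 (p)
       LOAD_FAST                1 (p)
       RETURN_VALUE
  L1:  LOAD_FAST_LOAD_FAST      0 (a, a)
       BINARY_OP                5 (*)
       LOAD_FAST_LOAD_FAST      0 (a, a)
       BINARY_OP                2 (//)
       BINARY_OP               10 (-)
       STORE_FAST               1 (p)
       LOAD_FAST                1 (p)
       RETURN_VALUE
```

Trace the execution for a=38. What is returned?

5

LOAD_FAST a → push 38. Stack: [38]
LOAD_CONST → push 14. Stack: [38, 14]
COMPARE_OP bool(>=) → 38 vs 14 = True. Stack: [True]
POP_JUMP_IF_FALSE → pop True; no jump. Stack: []
LOAD_CONST → push 7. Stack: [7]
LOAD_FAST a → push 38. Stack: [7, 38]
BINARY_OP % → 7 % 38 = 7. Stack: [7]
LOAD_FAST a → push 38. Stack: [7, 38]
LOAD_CONST → push 4. Stack: [7, 38, 4]
BINARY_OP >> → 38 >> 4 = 2. Stack: [7, 2]
BINARY_OP - → 7 - 2 = 5. Stack: [5]
STORE_FAST p → p=5. Stack: []
LOAD_FAST p → push 5. Stack: [5]
RETURN_VALUE → return 5.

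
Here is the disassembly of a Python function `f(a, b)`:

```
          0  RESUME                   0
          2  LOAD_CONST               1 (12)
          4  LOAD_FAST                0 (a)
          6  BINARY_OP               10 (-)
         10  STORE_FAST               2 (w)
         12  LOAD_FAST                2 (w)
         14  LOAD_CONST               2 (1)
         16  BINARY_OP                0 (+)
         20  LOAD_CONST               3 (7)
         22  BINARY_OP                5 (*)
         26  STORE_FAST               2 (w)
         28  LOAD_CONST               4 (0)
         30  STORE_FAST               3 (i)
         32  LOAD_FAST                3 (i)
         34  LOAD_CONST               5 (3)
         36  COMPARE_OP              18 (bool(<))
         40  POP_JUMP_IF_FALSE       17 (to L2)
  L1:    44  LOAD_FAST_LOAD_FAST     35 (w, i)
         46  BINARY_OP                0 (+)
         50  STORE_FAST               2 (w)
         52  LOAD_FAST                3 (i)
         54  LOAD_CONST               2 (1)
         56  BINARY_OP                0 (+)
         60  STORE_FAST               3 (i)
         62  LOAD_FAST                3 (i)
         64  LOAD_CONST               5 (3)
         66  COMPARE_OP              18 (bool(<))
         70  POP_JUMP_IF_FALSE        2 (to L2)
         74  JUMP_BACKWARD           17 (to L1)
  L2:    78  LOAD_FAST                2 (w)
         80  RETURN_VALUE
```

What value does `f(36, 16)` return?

-158

LOAD_CONST → push 12. Stack: [12]
LOAD_FAST a → push 36. Stack: [12, 36]
BINARY_OP - → 12 - 36 = -24. Stack: [-24]
STORE_FAST w → w=-24. Stack: []
LOAD_FAST w → push -24. Stack: [-24]
LOAD_CONST → push 1. Stack: [-24, 1]
BINARY_OP + → -24 + 1 = -23. Stack: [-23]
LOAD_CONST → push 7. Stack: [-23, 7]
BINARY_OP * → -23 * 7 = -161. Stack: [-161]
STORE_FAST w → w=-161. Stack: []
LOAD_CONST → push 0. Stack: [0]
STORE_FAST i → i=0. Stack: []
LOAD_FAST i → push 0. Stack: [0]
LOAD_CONST → push 3. Stack: [0, 3]
COMPARE_OP bool(<) → 0 vs 3 = True. Stack: [True]
POP_JUMP_IF_FALSE → pop True; no jump. Stack: []
LOAD_FAST_LOAD_FAST w,i → push -161,0. Stack: [-161, 0]
BINARY_OP + → -161 + 0 = -161. Stack: [-161]
STORE_FAST w → w=-161. Stack: []
LOAD_FAST i → push 0. Stack: [0]
LOAD_CONST → push 1. Stack: [0, 1]
BINARY_OP + → 0 + 1 = 1. Stack: [1]
STORE_FAST i → i=1. Stack: []
LOAD_FAST i → push 1. Stack: [1]
LOAD_CONST → push 3. Stack: [1, 3]
COMPARE_OP bool(<) → 1 vs 3 = True. Stack: [True]
POP_JUMP_IF_FALSE → pop True; no jump. Stack: []
LOAD_FAST_LOAD_FAST w,i → push -161,1. Stack: [-161, 1]
BINARY_OP + → -161 + 1 = -160. Stack: [-160]
STORE_FAST w → w=-160. Stack: []
LOAD_FAST i → push 1. Stack: [1]
LOAD_CONST → push 1. Stack: [1, 1]
BINARY_OP + → 1 + 1 = 2. Stack: [2]
STORE_FAST i → i=2. Stack: []
LOAD_FAST i → push 2. Stack: [2]
LOAD_CONST → push 3. Stack: [2, 3]
COMPARE_OP bool(<) → 2 vs 3 = True. Stack: [True]
POP_JUMP_IF_FALSE → pop True; no jump. Stack: []
LOAD_FAST_LOAD_FAST w,i → push -160,2. Stack: [-160, 2]
BINARY_OP + → -160 + 2 = -158. Stack: [-158]
STORE_FAST w → w=-158. Stack: []
LOAD_FAST i → push 2. Stack: [2]
LOAD_CONST → push 1. Stack: [2, 1]
BINARY_OP + → 2 + 1 = 3. Stack: [3]
STORE_FAST i → i=3. Stack: []
LOAD_FAST i → push 3. Stack: [3]
LOAD_CONST → push 3. Stack: [3, 3]
COMPARE_OP bool(<) → 3 vs 3 = False. Stack: [False]
POP_JUMP_IF_FALSE → pop False; jump. Stack: []
LOAD_FAST w → push -158. Stack: [-158]
RETURN_VALUE → return -158.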